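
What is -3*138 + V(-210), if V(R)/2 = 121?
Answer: -172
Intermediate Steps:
V(R) = 242 (V(R) = 2*121 = 242)
-3*138 + V(-210) = -3*138 + 242 = -414 + 242 = -172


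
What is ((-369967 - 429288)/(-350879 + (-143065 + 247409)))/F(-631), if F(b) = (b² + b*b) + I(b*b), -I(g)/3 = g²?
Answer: -159851/23450199617687387 ≈ -6.8166e-12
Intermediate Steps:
I(g) = -3*g²
F(b) = -3*b⁴ + 2*b² (F(b) = (b² + b*b) - 3*b⁴ = (b² + b²) - 3*b⁴ = 2*b² - 3*b⁴ = -3*b⁴ + 2*b²)
((-369967 - 429288)/(-350879 + (-143065 + 247409)))/F(-631) = ((-369967 - 429288)/(-350879 + (-143065 + 247409)))/(((-631)²*(2 - 3*(-631)²))) = (-799255/(-350879 + 104344))/((398161*(2 - 3*398161))) = (-799255/(-246535))/((398161*(2 - 1194483))) = (-799255*(-1/246535))/((398161*(-1194481))) = (159851/49307)/(-475595749441) = (159851/49307)*(-1/475595749441) = -159851/23450199617687387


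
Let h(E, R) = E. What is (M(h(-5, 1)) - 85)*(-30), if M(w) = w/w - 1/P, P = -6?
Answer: 2515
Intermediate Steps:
M(w) = 7/6 (M(w) = w/w - 1/(-6) = 1 - 1*(-1/6) = 1 + 1/6 = 7/6)
(M(h(-5, 1)) - 85)*(-30) = (7/6 - 85)*(-30) = -503/6*(-30) = 2515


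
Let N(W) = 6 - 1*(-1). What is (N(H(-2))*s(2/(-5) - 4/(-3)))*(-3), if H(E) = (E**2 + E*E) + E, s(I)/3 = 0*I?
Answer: 0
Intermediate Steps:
s(I) = 0 (s(I) = 3*(0*I) = 3*0 = 0)
H(E) = E + 2*E**2 (H(E) = (E**2 + E**2) + E = 2*E**2 + E = E + 2*E**2)
N(W) = 7 (N(W) = 6 + 1 = 7)
(N(H(-2))*s(2/(-5) - 4/(-3)))*(-3) = (7*0)*(-3) = 0*(-3) = 0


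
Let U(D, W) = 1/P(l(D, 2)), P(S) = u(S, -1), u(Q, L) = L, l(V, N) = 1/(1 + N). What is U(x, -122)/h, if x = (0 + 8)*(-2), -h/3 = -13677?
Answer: -1/41031 ≈ -2.4372e-5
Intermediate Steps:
h = 41031 (h = -3*(-13677) = 41031)
P(S) = -1
x = -16 (x = 8*(-2) = -16)
U(D, W) = -1 (U(D, W) = 1/(-1) = -1)
U(x, -122)/h = -1/41031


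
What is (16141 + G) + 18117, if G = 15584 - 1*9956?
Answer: 39886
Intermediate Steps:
G = 5628 (G = 15584 - 9956 = 5628)
(16141 + G) + 18117 = (16141 + 5628) + 18117 = 21769 + 18117 = 39886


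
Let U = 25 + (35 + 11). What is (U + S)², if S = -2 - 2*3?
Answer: 3969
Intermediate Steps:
S = -8 (S = -2 - 6 = -8)
U = 71 (U = 25 + 46 = 71)
(U + S)² = (71 - 8)² = 63² = 3969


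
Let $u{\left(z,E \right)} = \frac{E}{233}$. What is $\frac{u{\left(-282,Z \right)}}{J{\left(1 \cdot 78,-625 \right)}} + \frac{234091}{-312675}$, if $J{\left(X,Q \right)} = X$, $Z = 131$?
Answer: $- \frac{42559691}{57399550} \approx -0.74146$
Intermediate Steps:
$u{\left(z,E \right)} = \frac{E}{233}$ ($u{\left(z,E \right)} = E \frac{1}{233} = \frac{E}{233}$)
$\frac{u{\left(-282,Z \right)}}{J{\left(1 \cdot 78,-625 \right)}} + \frac{234091}{-312675} = \frac{\frac{1}{233} \cdot 131}{1 \cdot 78} + \frac{234091}{-312675} = \frac{131}{233 \cdot 78} + 234091 \left(- \frac{1}{312675}\right) = \frac{131}{233} \cdot \frac{1}{78} - \frac{21281}{28425} = \frac{131}{18174} - \frac{21281}{28425} = - \frac{42559691}{57399550}$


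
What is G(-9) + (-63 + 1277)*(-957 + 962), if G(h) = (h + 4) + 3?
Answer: 6068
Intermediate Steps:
G(h) = 7 + h (G(h) = (4 + h) + 3 = 7 + h)
G(-9) + (-63 + 1277)*(-957 + 962) = (7 - 9) + (-63 + 1277)*(-957 + 962) = -2 + 1214*5 = -2 + 6070 = 6068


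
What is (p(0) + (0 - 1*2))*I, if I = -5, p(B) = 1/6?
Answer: 55/6 ≈ 9.1667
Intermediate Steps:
p(B) = 1/6
(p(0) + (0 - 1*2))*I = (1/6 + (0 - 1*2))*(-5) = (1/6 + (0 - 2))*(-5) = (1/6 - 2)*(-5) = -11/6*(-5) = 55/6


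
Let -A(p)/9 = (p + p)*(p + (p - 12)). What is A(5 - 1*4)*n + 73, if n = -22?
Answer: -3887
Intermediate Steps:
A(p) = -18*p*(-12 + 2*p) (A(p) = -9*(p + p)*(p + (p - 12)) = -9*2*p*(p + (-12 + p)) = -9*2*p*(-12 + 2*p) = -18*p*(-12 + 2*p))
A(5 - 1*4)*n + 73 = (36*(5 - 1*4)*(6 - (5 - 1*4)))*(-22) + 73 = (36*(5 - 4)*(6 - (5 - 4)))*(-22) + 73 = (36*1*(6 - 1*1))*(-22) + 73 = (36*1*(6 - 1))*(-22) + 73 = (36*1*5)*(-22) + 73 = 180*(-22) + 73 = -3960 + 73 = -3887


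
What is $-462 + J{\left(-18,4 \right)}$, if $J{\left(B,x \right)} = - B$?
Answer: $-444$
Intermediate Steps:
$-462 + J{\left(-18,4 \right)} = -462 - -18 = -462 + 18 = -444$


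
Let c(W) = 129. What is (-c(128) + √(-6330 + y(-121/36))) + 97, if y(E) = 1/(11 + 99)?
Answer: -32 + I*√76592890/110 ≈ -32.0 + 79.561*I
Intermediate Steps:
y(E) = 1/110
(-c(128) + √(-6330 + y(-121/36))) + 97 = (-1*129 + √(-6330 + 1/110)) + 97 = (-129 + √(-696299/110)) + 97 = (-129 + I*√76592890/110) + 97 = -32 + I*√76592890/110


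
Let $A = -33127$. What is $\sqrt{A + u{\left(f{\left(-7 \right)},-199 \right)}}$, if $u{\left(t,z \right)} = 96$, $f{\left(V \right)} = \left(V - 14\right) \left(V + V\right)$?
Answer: $i \sqrt{33031} \approx 181.74 i$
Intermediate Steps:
$f{\left(V \right)} = 2 V \left(-14 + V\right)$ ($f{\left(V \right)} = \left(-14 + V\right) 2 V = 2 V \left(-14 + V\right)$)
$\sqrt{A + u{\left(f{\left(-7 \right)},-199 \right)}} = \sqrt{-33127 + 96} = \sqrt{-33031} = i \sqrt{33031}$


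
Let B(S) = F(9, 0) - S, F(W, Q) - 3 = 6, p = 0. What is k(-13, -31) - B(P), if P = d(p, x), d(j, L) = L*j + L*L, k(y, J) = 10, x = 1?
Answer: 2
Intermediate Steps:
F(W, Q) = 9 (F(W, Q) = 3 + 6 = 9)
d(j, L) = L² + L*j (d(j, L) = L*j + L² = L² + L*j)
P = 1 (P = 1*(1 + 0) = 1*1 = 1)
B(S) = 9 - S
k(-13, -31) - B(P) = 10 - (9 - 1*1) = 10 - (9 - 1) = 10 - 1*8 = 10 - 8 = 2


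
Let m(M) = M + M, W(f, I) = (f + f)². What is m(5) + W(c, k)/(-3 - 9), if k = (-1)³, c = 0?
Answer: 10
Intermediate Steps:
k = -1
W(f, I) = 4*f² (W(f, I) = (2*f)² = 4*f²)
m(M) = 2*M
m(5) + W(c, k)/(-3 - 9) = 2*5 + (4*0²)/(-3 - 9) = 10 + (4*0)/(-12) = 10 + 0*(-1/12) = 10 + 0 = 10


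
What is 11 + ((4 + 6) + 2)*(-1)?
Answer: -1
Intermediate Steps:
11 + ((4 + 6) + 2)*(-1) = 11 + (10 + 2)*(-1) = 11 + 12*(-1) = 11 - 12 = -1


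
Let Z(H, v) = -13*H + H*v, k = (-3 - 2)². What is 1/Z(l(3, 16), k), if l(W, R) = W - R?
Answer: -1/156 ≈ -0.0064103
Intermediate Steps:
k = 25 (k = (-5)² = 25)
1/Z(l(3, 16), k) = 1/((3 - 1*16)*(-13 + 25)) = 1/((3 - 16)*12) = 1/(-13*12) = 1/(-156) = -1/156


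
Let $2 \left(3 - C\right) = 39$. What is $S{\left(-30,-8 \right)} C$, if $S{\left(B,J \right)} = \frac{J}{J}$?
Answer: $- \frac{33}{2} \approx -16.5$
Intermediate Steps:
$S{\left(B,J \right)} = 1$
$C = - \frac{33}{2}$ ($C = 3 - \frac{39}{2} = - \frac{33}{2} \approx -16.5$)
$S{\left(-30,-8 \right)} C = 1 \left(- \frac{33}{2}\right) = - \frac{33}{2}$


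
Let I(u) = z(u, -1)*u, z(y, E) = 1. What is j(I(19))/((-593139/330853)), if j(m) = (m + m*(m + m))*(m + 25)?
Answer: -3595710404/197713 ≈ -18187.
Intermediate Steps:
I(u) = u (I(u) = 1*u = u)
j(m) = (25 + m)*(m + 2*m²) (j(m) = (m + m*(2*m))*(25 + m) = (m + 2*m²)*(25 + m) = (25 + m)*(m + 2*m²))
j(I(19))/((-593139/330853)) = (19*(25 + 2*19² + 51*19))/((-593139/330853)) = (19*(25 + 2*361 + 969))/((-593139*1/330853)) = (19*(25 + 722 + 969))/(-593139/330853) = (19*1716)*(-330853/593139) = 32604*(-330853/593139) = -3595710404/197713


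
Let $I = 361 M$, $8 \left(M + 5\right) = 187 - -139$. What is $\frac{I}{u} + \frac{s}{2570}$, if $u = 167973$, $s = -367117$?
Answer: $- \frac{9481934779}{66413940} \approx -142.77$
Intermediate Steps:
$M = \frac{143}{4}$ ($M = -5 + \frac{187 - -139}{8} = -5 + \frac{187 + 139}{8} = -5 + \frac{1}{8} \cdot 326 = -5 + \frac{163}{4} = \frac{143}{4} \approx 35.75$)
$I = \frac{51623}{4}$ ($I = 361 \cdot \frac{143}{4} = \frac{51623}{4} \approx 12906.0$)
$\frac{I}{u} + \frac{s}{2570} = \frac{51623}{4 \cdot 167973} - \frac{367117}{2570} = \frac{51623}{4} \cdot \frac{1}{167973} - \frac{367117}{2570} = \frac{3971}{51684} - \frac{367117}{2570} = - \frac{9481934779}{66413940}$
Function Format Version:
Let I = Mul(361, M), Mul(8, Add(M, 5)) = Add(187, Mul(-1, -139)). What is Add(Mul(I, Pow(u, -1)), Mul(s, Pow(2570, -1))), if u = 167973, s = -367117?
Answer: Rational(-9481934779, 66413940) ≈ -142.77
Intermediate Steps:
M = Rational(143, 4) (M = Add(-5, Mul(Rational(1, 8), Add(187, Mul(-1, -139)))) = Add(-5, Mul(Rational(1, 8), Add(187, 139))) = Add(-5, Mul(Rational(1, 8), 326)) = Add(-5, Rational(163, 4)) = Rational(143, 4) ≈ 35.750)
I = Rational(51623, 4) (I = Mul(361, Rational(143, 4)) = Rational(51623, 4) ≈ 12906.)
Add(Mul(I, Pow(u, -1)), Mul(s, Pow(2570, -1))) = Add(Mul(Rational(51623, 4), Pow(167973, -1)), Mul(-367117, Pow(2570, -1))) = Add(Mul(Rational(51623, 4), Rational(1, 167973)), Mul(-367117, Rational(1, 2570))) = Add(Rational(3971, 51684), Rational(-367117, 2570)) = Rational(-9481934779, 66413940)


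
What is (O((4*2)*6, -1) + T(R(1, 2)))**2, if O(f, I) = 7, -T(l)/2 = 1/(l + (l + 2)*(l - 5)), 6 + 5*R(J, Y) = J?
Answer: 2601/49 ≈ 53.082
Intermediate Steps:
R(J, Y) = -6/5 + J/5
T(l) = -2/(l + (-5 + l)*(2 + l)) (T(l) = -2/(l + (l + 2)*(l - 5)) = -2/(l + (2 + l)*(-5 + l)) = -2/(l + (-5 + l)*(2 + l)))
(O((4*2)*6, -1) + T(R(1, 2)))**2 = (7 + 2/(10 - (-6/5 + (1/5)*1)**2 + 2*(-6/5 + (1/5)*1)))**2 = (7 + 2/(10 - (-6/5 + 1/5)**2 + 2*(-6/5 + 1/5)))**2 = (7 + 2/(10 - 1*(-1)**2 + 2*(-1)))**2 = (7 + 2/(10 - 1*1 - 2))**2 = (7 + 2/(10 - 1 - 2))**2 = (7 + 2/7)**2 = (51/7)**2 = 2601/49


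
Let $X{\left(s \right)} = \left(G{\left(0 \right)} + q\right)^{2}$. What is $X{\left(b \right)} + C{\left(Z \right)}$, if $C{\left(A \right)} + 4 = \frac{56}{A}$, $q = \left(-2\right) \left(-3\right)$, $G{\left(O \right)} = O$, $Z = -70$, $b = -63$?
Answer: $\frac{156}{5} \approx 31.2$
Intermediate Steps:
$q = 6$
$C{\left(A \right)} = -4 + \frac{56}{A}$
$X{\left(s \right)} = 36$ ($X{\left(s \right)} = \left(0 + 6\right)^{2} = 6^{2} = 36$)
$X{\left(b \right)} + C{\left(Z \right)} = 36 - \left(4 - \frac{56}{-70}\right) = 36 + \left(-4 + 56 \left(- \frac{1}{70}\right)\right) = 36 - \frac{24}{5} = \frac{156}{5}$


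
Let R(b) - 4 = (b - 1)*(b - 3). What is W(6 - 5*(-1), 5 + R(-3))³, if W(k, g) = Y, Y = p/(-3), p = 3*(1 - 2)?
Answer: 1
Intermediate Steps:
p = -3 (p = 3*(-1) = -3)
Y = 1 (Y = -3/(-3) = -3*(-⅓) = 1)
R(b) = 4 + (-1 + b)*(-3 + b) (R(b) = 4 + (b - 1)*(b - 3) = 4 + (-1 + b)*(-3 + b))
W(k, g) = 1
W(6 - 5*(-1), 5 + R(-3))³ = 1³ = 1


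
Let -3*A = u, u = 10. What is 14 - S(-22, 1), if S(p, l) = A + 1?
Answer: 49/3 ≈ 16.333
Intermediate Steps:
A = -10/3 (A = -⅓*10 = -10/3 ≈ -3.3333)
S(p, l) = -7/3 (S(p, l) = -10/3 + 1 = -7/3)
14 - S(-22, 1) = 14 - 1*(-7/3) = 14 + 7/3 = 49/3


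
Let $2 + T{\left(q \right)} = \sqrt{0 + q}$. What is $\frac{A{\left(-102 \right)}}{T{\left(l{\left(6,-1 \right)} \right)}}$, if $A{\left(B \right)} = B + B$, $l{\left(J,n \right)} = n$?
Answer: $\frac{408}{5} + \frac{204 i}{5} \approx 81.6 + 40.8 i$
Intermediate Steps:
$A{\left(B \right)} = 2 B$
$T{\left(q \right)} = -2 + \sqrt{q}$ ($T{\left(q \right)} = -2 + \sqrt{0 + q} = -2 + \sqrt{q}$)
$\frac{A{\left(-102 \right)}}{T{\left(l{\left(6,-1 \right)} \right)}} = \frac{2 \left(-102\right)}{-2 + \sqrt{-1}} = - \frac{204}{-2 + i} = - 204 \frac{-2 - i}{5} = - \frac{204 \left(-2 - i\right)}{5}$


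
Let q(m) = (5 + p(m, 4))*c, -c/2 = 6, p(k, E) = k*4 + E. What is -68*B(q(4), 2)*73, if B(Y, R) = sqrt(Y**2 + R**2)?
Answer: -9928*sqrt(22501) ≈ -1.4892e+6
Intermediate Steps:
p(k, E) = E + 4*k (p(k, E) = 4*k + E = E + 4*k)
c = -12 (c = -2*6 = -12)
q(m) = -108 - 48*m (q(m) = (5 + (4 + 4*m))*(-12) = (9 + 4*m)*(-12) = -108 - 48*m)
B(Y, R) = sqrt(R**2 + Y**2)
-68*B(q(4), 2)*73 = -68*sqrt(2**2 + (-108 - 48*4)**2)*73 = -68*sqrt(4 + (-108 - 192)**2)*73 = -68*sqrt(4 + (-300)**2)*73 = -68*sqrt(4 + 90000)*73 = -136*sqrt(22501)*73 = -9928*sqrt(22501)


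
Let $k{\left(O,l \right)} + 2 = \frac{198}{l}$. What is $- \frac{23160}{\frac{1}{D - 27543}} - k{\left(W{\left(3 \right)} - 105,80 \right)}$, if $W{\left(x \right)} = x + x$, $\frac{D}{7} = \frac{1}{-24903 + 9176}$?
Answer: $\frac{401287546376387}{629080} \approx 6.379 \cdot 10^{8}$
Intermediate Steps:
$D = - \frac{7}{15727}$ ($D = \frac{7}{-24903 + 9176} = \frac{7}{-15727} = 7 \left(- \frac{1}{15727}\right) = - \frac{7}{15727} \approx -0.00044509$)
$W{\left(x \right)} = 2 x$
$k{\left(O,l \right)} = -2 + \frac{198}{l}$
$- \frac{23160}{\frac{1}{D - 27543}} - k{\left(W{\left(3 \right)} - 105,80 \right)} = - \frac{23160}{\frac{1}{- \frac{7}{15727} - 27543}} - \left(-2 + \frac{198}{80}\right) = - \frac{23160}{\frac{1}{- \frac{433168768}{15727}}} - \left(-2 + 198 \cdot \frac{1}{80}\right) = - \frac{23160}{- \frac{15727}{433168768}} - \left(-2 + \frac{99}{40}\right) = \left(-23160\right) \left(- \frac{433168768}{15727}\right) - \frac{19}{40} = \frac{10032188666880}{15727} - \frac{19}{40} = \frac{401287546376387}{629080}$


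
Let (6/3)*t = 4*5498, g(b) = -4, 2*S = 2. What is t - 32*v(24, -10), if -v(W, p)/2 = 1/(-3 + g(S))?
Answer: 76908/7 ≈ 10987.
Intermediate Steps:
S = 1 (S = (½)*2 = 1)
v(W, p) = 2/7 (v(W, p) = -2/(-3 - 4) = -2/(-7) = -2*(-⅐) = 2/7)
t = 10996 (t = (4*5498)/2 = (½)*21992 = 10996)
t - 32*v(24, -10) = 10996 - 32*2/7 = 10996 - 1*64/7 = 10996 - 64/7 = 76908/7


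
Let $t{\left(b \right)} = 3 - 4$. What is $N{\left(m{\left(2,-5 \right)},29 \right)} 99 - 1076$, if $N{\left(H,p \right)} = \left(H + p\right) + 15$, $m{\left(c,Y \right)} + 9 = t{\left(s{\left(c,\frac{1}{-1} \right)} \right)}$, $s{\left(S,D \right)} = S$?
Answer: $2290$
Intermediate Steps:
$t{\left(b \right)} = -1$
$m{\left(c,Y \right)} = -10$ ($m{\left(c,Y \right)} = -9 - 1 = -10$)
$N{\left(H,p \right)} = 15 + H + p$
$N{\left(m{\left(2,-5 \right)},29 \right)} 99 - 1076 = \left(15 - 10 + 29\right) 99 - 1076 = 34 \cdot 99 - 1076 = 3366 - 1076 = 2290$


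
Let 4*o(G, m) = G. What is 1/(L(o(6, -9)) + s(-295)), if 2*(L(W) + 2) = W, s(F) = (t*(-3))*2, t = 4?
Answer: -4/101 ≈ -0.039604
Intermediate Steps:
o(G, m) = G/4
s(F) = -24 (s(F) = (4*(-3))*2 = -12*2 = -24)
L(W) = -2 + W/2
1/(L(o(6, -9)) + s(-295)) = 1/((-2 + ((¼)*6)/2) - 24) = 1/((-2 + (½)*(3/2)) - 24) = 1/((-2 + ¾) - 24) = 1/(-5/4 - 24) = 1/(-101/4) = -4/101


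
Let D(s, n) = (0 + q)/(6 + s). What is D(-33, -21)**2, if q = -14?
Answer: 196/729 ≈ 0.26886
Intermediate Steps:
D(s, n) = -14/(6 + s) (D(s, n) = (0 - 14)/(6 + s) = -14/(6 + s))
D(-33, -21)**2 = (-14/(6 - 33))**2 = (-14/(-27))**2 = (-14*(-1/27))**2 = (14/27)**2 = 196/729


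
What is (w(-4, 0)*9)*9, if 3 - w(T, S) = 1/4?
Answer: 891/4 ≈ 222.75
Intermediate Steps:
w(T, S) = 11/4 (w(T, S) = 3 - 1/4 = 3 - 1*¼ = 3 - ¼ = 11/4)
(w(-4, 0)*9)*9 = ((11/4)*9)*9 = (99/4)*9 = 891/4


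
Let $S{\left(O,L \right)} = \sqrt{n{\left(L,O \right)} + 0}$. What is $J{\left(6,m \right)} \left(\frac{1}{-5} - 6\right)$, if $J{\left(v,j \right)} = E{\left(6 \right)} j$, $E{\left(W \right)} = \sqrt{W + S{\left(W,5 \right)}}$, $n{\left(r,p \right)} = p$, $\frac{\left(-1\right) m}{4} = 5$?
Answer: $124 \sqrt{6 + \sqrt{6}} \approx 360.44$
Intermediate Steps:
$m = -20$ ($m = \left(-4\right) 5 = -20$)
$S{\left(O,L \right)} = \sqrt{O}$ ($S{\left(O,L \right)} = \sqrt{O + 0} = \sqrt{O}$)
$E{\left(W \right)} = \sqrt{W + \sqrt{W}}$
$J{\left(v,j \right)} = j \sqrt{6 + \sqrt{6}}$ ($J{\left(v,j \right)} = \sqrt{6 + \sqrt{6}} j = j \sqrt{6 + \sqrt{6}}$)
$J{\left(6,m \right)} \left(\frac{1}{-5} - 6\right) = - 20 \sqrt{6 + \sqrt{6}} \left(\frac{1}{-5} - 6\right) = - 20 \sqrt{6 + \sqrt{6}} \left(- \frac{1}{5} - 6\right) = - 20 \sqrt{6 + \sqrt{6}} \left(- \frac{31}{5}\right) = 124 \sqrt{6 + \sqrt{6}}$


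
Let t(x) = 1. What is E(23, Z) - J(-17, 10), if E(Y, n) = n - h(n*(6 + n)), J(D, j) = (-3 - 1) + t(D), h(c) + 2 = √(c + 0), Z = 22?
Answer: 27 - 2*√154 ≈ 2.1807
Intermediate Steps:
h(c) = -2 + √c (h(c) = -2 + √(c + 0) = -2 + √c)
J(D, j) = -3 (J(D, j) = (-3 - 1) + 1 = -4 + 1 = -3)
E(Y, n) = 2 + n - √(n*(6 + n)) (E(Y, n) = n - (-2 + √(n*(6 + n))) = n + (2 - √(n*(6 + n))) = 2 + n - √(n*(6 + n)))
E(23, Z) - J(-17, 10) = (2 + 22 - √(22*(6 + 22))) - 1*(-3) = (2 + 22 - √(22*28)) + 3 = (2 + 22 - √616) + 3 = (2 + 22 - 2*√154) + 3 = (24 - 2*√154) + 3 = 27 - 2*√154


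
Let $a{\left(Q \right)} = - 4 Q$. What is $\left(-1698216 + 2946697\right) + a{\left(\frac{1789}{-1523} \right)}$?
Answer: $\frac{1901443719}{1523} \approx 1.2485 \cdot 10^{6}$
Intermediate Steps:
$\left(-1698216 + 2946697\right) + a{\left(\frac{1789}{-1523} \right)} = \left(-1698216 + 2946697\right) - 4 \frac{1789}{-1523} = 1248481 - 4 \cdot 1789 \left(- \frac{1}{1523}\right) = 1248481 - - \frac{7156}{1523} = 1248481 + \frac{7156}{1523} = \frac{1901443719}{1523}$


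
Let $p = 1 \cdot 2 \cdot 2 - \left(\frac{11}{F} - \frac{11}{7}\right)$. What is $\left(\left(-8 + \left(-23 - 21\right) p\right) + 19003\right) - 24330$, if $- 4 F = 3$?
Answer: $- \frac{130735}{21} \approx -6225.5$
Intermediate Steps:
$F = - \frac{3}{4}$ ($F = \left(- \frac{1}{4}\right) 3 = - \frac{3}{4} \approx -0.75$)
$p = \frac{425}{21}$ ($p = 1 \cdot 2 \cdot 2 - \left(\frac{11}{- \frac{3}{4}} - \frac{11}{7}\right) = 2 \cdot 2 - \left(11 \left(- \frac{4}{3}\right) - \frac{11}{7}\right) = 4 - \left(- \frac{44}{3} - \frac{11}{7}\right) = 4 - - \frac{341}{21} = 4 + \frac{341}{21} = \frac{425}{21} \approx 20.238$)
$\left(\left(-8 + \left(-23 - 21\right) p\right) + 19003\right) - 24330 = \left(\left(-8 + \left(-23 - 21\right) \frac{425}{21}\right) + 19003\right) - 24330 = \left(\left(-8 - \frac{18700}{21}\right) + 19003\right) - 24330 = \left(- \frac{18868}{21} + 19003\right) - 24330 = \frac{380195}{21} - 24330 = - \frac{130735}{21}$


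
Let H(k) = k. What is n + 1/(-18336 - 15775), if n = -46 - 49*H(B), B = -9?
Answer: 13473844/34111 ≈ 395.00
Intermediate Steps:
n = 395 (n = -46 - 49*(-9) = -46 + 441 = 395)
n + 1/(-18336 - 15775) = 395 + 1/(-18336 - 15775) = 395 + 1/(-34111) = 395 - 1/34111 = 13473844/34111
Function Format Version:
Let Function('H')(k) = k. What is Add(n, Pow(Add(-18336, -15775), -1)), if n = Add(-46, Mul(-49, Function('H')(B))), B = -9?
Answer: Rational(13473844, 34111) ≈ 395.00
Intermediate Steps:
n = 395 (n = Add(-46, Mul(-49, -9)) = Add(-46, 441) = 395)
Add(n, Pow(Add(-18336, -15775), -1)) = Add(395, Pow(Add(-18336, -15775), -1)) = Add(395, Pow(-34111, -1)) = Add(395, Rational(-1, 34111)) = Rational(13473844, 34111)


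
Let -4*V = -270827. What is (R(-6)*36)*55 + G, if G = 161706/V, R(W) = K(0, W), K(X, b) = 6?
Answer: 3218071584/270827 ≈ 11882.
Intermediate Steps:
V = 270827/4 (V = -1/4*(-270827) = 270827/4 ≈ 67707.)
R(W) = 6
G = 646824/270827 (G = 161706/(270827/4) = 161706*(4/270827) = 646824/270827 ≈ 2.3883)
(R(-6)*36)*55 + G = (6*36)*55 + 646824/270827 = 216*55 + 646824/270827 = 11880 + 646824/270827 = 3218071584/270827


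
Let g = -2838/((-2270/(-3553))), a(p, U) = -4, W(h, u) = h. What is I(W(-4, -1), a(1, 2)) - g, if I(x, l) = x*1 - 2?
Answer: 5034897/1135 ≈ 4436.0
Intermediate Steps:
I(x, l) = -2 + x (I(x, l) = x - 2 = -2 + x)
g = -5041707/1135 (g = -2838/((-2270*(-1/3553))) = -2838/2270/3553 = -2838*3553/2270 = -5041707/1135 ≈ -4442.0)
I(W(-4, -1), a(1, 2)) - g = (-2 - 4) - 1*(-5041707/1135) = -6 + 5041707/1135 = 5034897/1135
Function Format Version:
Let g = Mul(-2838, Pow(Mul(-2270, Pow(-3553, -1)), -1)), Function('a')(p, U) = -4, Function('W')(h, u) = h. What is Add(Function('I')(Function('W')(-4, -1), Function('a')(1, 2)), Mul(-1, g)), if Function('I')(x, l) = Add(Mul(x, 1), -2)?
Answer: Rational(5034897, 1135) ≈ 4436.0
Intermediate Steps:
Function('I')(x, l) = Add(-2, x) (Function('I')(x, l) = Add(x, -2) = Add(-2, x))
g = Rational(-5041707, 1135) (g = Mul(-2838, Pow(Mul(-2270, Rational(-1, 3553)), -1)) = Mul(-2838, Pow(Rational(2270, 3553), -1)) = Mul(-2838, Rational(3553, 2270)) = Rational(-5041707, 1135) ≈ -4442.0)
Add(Function('I')(Function('W')(-4, -1), Function('a')(1, 2)), Mul(-1, g)) = Add(Add(-2, -4), Mul(-1, Rational(-5041707, 1135))) = Add(-6, Rational(5041707, 1135)) = Rational(5034897, 1135)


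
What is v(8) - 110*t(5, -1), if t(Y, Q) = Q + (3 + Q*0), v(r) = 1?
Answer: -219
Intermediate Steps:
t(Y, Q) = 3 + Q (t(Y, Q) = Q + (3 + 0) = Q + 3 = 3 + Q)
v(8) - 110*t(5, -1) = 1 - 110*(3 - 1) = 1 - 110*2 = 1 - 220 = -219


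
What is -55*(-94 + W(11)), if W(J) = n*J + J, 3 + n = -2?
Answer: 7590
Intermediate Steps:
n = -5 (n = -3 - 2 = -5)
W(J) = -4*J (W(J) = -5*J + J = -4*J)
-55*(-94 + W(11)) = -55*(-94 - 4*11) = -55*(-94 - 44) = -55*(-138) = 7590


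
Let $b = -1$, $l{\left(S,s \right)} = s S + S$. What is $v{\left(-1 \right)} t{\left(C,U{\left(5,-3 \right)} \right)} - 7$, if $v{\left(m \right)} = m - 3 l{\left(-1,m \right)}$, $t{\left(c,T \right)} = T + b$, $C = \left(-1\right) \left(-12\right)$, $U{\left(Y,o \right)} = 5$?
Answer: $-11$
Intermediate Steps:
$l{\left(S,s \right)} = S + S s$ ($l{\left(S,s \right)} = S s + S = S + S s$)
$C = 12$
$t{\left(c,T \right)} = -1 + T$ ($t{\left(c,T \right)} = T - 1 = -1 + T$)
$v{\left(m \right)} = 3 + 4 m$ ($v{\left(m \right)} = m - 3 \left(- (1 + m)\right) = m - 3 \left(-1 - m\right) = m + \left(3 + 3 m\right) = 3 + 4 m$)
$v{\left(-1 \right)} t{\left(C,U{\left(5,-3 \right)} \right)} - 7 = \left(3 + 4 \left(-1\right)\right) \left(-1 + 5\right) - 7 = \left(3 - 4\right) 4 - 7 = \left(-1\right) 4 - 7 = -4 - 7 = -11$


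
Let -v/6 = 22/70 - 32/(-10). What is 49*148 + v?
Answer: 253082/35 ≈ 7230.9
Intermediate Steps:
v = -738/35 (v = -6*(22/70 - 32/(-10)) = -6*(22*(1/70) - 32*(-⅒)) = -6*(11/35 + 16/5) = -6*123/35 = -738/35 ≈ -21.086)
49*148 + v = 49*148 - 738/35 = 7252 - 738/35 = 253082/35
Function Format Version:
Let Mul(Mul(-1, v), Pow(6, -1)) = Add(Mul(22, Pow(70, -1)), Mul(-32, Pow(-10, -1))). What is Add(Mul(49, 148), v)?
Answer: Rational(253082, 35) ≈ 7230.9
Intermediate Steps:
v = Rational(-738, 35) (v = Mul(-6, Add(Mul(22, Pow(70, -1)), Mul(-32, Pow(-10, -1)))) = Mul(-6, Add(Mul(22, Rational(1, 70)), Mul(-32, Rational(-1, 10)))) = Mul(-6, Add(Rational(11, 35), Rational(16, 5))) = Mul(-6, Rational(123, 35)) = Rational(-738, 35) ≈ -21.086)
Add(Mul(49, 148), v) = Add(Mul(49, 148), Rational(-738, 35)) = Add(7252, Rational(-738, 35)) = Rational(253082, 35)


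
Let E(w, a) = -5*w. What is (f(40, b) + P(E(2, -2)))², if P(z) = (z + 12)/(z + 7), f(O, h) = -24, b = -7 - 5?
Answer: 5476/9 ≈ 608.44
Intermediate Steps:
b = -12
P(z) = (12 + z)/(7 + z)
(f(40, b) + P(E(2, -2)))² = (-24 + (12 - 5*2)/(7 - 5*2))² = (-24 + (12 - 10)/(7 - 10))² = (-24 + 2/(-3))² = (-24 - ⅓*2)² = (-24 - ⅔)² = (-74/3)² = 5476/9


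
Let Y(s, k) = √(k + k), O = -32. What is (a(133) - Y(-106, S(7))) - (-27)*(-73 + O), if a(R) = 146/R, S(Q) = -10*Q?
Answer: -376909/133 - 2*I*√35 ≈ -2833.9 - 11.832*I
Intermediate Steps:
Y(s, k) = √2*√k (Y(s, k) = √(2*k) = √2*√k)
(a(133) - Y(-106, S(7))) - (-27)*(-73 + O) = (146/133 - √2*√(-10*7)) - (-27)*(-73 - 32) = (146*(1/133) - √2*√(-70)) - (-27)*(-105) = (146/133 - √2*I*√70) - 1*2835 = (146/133 - 2*I*√35) - 2835 = -376909/133 - 2*I*√35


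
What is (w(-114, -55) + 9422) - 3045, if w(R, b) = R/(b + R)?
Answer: 1077827/169 ≈ 6377.7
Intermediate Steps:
w(R, b) = R/(R + b)
(w(-114, -55) + 9422) - 3045 = (-114/(-114 - 55) + 9422) - 3045 = (-114/(-169) + 9422) - 3045 = (-114*(-1/169) + 9422) - 3045 = (114/169 + 9422) - 3045 = 1592432/169 - 3045 = 1077827/169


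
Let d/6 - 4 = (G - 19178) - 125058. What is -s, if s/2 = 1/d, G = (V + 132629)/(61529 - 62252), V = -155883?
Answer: 241/104256482 ≈ 2.3116e-6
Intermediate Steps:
G = 23254/723 (G = (-155883 + 132629)/(61529 - 62252) = -23254/(-723) = -23254*(-1/723) = 23254/723 ≈ 32.163)
d = -208512964/241 (d = 24 + 6*((23254/723 - 19178) - 125058) = 24 + 6*(-13842440/723 - 125058) = 24 + 6*(-104259374/723) = 24 - 208518748/241 = -208512964/241 ≈ -8.6520e+5)
s = -241/104256482 (s = 2/(-208512964/241) = 2*(-241/208512964) = -241/104256482 ≈ -2.3116e-6)
-s = -1*(-241/104256482) = 241/104256482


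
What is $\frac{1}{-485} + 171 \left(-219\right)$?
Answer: $- \frac{18162766}{485} \approx -37449.0$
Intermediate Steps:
$\frac{1}{-485} + 171 \left(-219\right) = - \frac{1}{485} - 37449 = - \frac{18162766}{485}$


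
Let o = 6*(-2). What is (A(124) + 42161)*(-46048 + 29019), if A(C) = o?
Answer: -717755321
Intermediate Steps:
o = -12
A(C) = -12
(A(124) + 42161)*(-46048 + 29019) = (-12 + 42161)*(-46048 + 29019) = 42149*(-17029) = -717755321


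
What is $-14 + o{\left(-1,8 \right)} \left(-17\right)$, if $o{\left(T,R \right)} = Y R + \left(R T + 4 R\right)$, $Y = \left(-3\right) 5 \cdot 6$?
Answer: $11818$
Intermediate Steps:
$Y = -90$ ($Y = \left(-15\right) 6 = -90$)
$o{\left(T,R \right)} = - 86 R + R T$ ($o{\left(T,R \right)} = - 90 R + \left(R T + 4 R\right) = - 90 R + \left(4 R + R T\right) = - 86 R + R T$)
$-14 + o{\left(-1,8 \right)} \left(-17\right) = -14 + 8 \left(-86 - 1\right) \left(-17\right) = -14 + 8 \left(-87\right) \left(-17\right) = -14 - -11832 = -14 + 11832 = 11818$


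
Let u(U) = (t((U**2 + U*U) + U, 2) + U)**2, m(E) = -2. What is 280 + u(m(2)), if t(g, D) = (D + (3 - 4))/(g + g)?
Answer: 40849/144 ≈ 283.67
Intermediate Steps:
t(g, D) = (-1 + D)/(2*g) (t(g, D) = (D - 1)/((2*g)) = (-1 + D)*(1/(2*g)) = (-1 + D)/(2*g))
u(U) = (U + 1/(2*(U + 2*U**2)))**2 (u(U) = ((-1 + 2)/(2*((U**2 + U*U) + U)) + U)**2 = ((1/2)*1/((U**2 + U**2) + U) + U)**2 = ((1/2)*1/(2*U**2 + U) + U)**2 = ((1/2)*1/(U + 2*U**2) + U)**2 = (1/(2*(U + 2*U**2)) + U)**2 = (U + 1/(2*(U + 2*U**2)))**2)
280 + u(m(2)) = 280 + (-2 + (1/2)/(-2*(1 + 2*(-2))))**2 = 280 + (-2 + (1/2)*(-1/2)/(1 - 4))**2 = 280 + (-2 + (1/2)*(-1/2)/(-3))**2 = 280 + (-2 + (1/2)*(-1/2)*(-1/3))**2 = 280 + (-2 + 1/12)**2 = 280 + (-23/12)**2 = 280 + 529/144 = 40849/144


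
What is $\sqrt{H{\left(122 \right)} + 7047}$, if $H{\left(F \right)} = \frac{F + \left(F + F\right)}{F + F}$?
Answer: $\frac{\sqrt{28194}}{2} \approx 83.955$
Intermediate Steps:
$H{\left(F \right)} = \frac{3}{2}$ ($H{\left(F \right)} = \frac{F + 2 F}{2 F} = 3 F \frac{1}{2 F} = \frac{3}{2}$)
$\sqrt{H{\left(122 \right)} + 7047} = \sqrt{\frac{3}{2} + 7047} = \sqrt{\frac{14097}{2}} = \frac{\sqrt{28194}}{2}$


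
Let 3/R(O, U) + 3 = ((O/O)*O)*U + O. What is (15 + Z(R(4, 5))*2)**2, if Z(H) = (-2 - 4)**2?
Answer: 7569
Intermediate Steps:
R(O, U) = 3/(-3 + O + O*U) (R(O, U) = 3/(-3 + (((O/O)*O)*U + O)) = 3/(-3 + ((1*O)*U + O)) = 3/(-3 + (O*U + O)) = 3/(-3 + (O + O*U)) = 3/(-3 + O + O*U))
Z(H) = 36 (Z(H) = (-6)**2 = 36)
(15 + Z(R(4, 5))*2)**2 = (15 + 36*2)**2 = (15 + 72)**2 = 87**2 = 7569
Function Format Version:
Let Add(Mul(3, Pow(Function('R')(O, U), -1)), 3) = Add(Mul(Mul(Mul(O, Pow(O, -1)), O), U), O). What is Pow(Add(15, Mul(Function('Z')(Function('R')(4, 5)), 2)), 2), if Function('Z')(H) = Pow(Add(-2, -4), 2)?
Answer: 7569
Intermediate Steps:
Function('R')(O, U) = Mul(3, Pow(Add(-3, O, Mul(O, U)), -1)) (Function('R')(O, U) = Mul(3, Pow(Add(-3, Add(Mul(Mul(Mul(O, Pow(O, -1)), O), U), O)), -1)) = Mul(3, Pow(Add(-3, Add(Mul(Mul(1, O), U), O)), -1)) = Mul(3, Pow(Add(-3, Add(Mul(O, U), O)), -1)) = Mul(3, Pow(Add(-3, Add(O, Mul(O, U))), -1)) = Mul(3, Pow(Add(-3, O, Mul(O, U)), -1)))
Function('Z')(H) = 36 (Function('Z')(H) = Pow(-6, 2) = 36)
Pow(Add(15, Mul(Function('Z')(Function('R')(4, 5)), 2)), 2) = Pow(Add(15, Mul(36, 2)), 2) = Pow(Add(15, 72), 2) = Pow(87, 2) = 7569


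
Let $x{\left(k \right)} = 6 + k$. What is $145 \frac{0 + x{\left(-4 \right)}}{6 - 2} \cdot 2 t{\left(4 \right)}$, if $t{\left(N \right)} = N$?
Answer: $580$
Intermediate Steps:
$145 \frac{0 + x{\left(-4 \right)}}{6 - 2} \cdot 2 t{\left(4 \right)} = 145 \frac{0 + \left(6 - 4\right)}{6 - 2} \cdot 2 \cdot 4 = 145 \frac{0 + 2}{4} \cdot 2 \cdot 4 = 145 \cdot 2 \cdot \frac{1}{4} \cdot 2 \cdot 4 = 145 \cdot \frac{1}{2} \cdot 2 \cdot 4 = 145 \cdot 1 \cdot 4 = 145 \cdot 4 = 580$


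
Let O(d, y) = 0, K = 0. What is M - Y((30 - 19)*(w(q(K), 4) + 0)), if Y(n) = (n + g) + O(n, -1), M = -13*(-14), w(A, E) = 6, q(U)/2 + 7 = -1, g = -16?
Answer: 132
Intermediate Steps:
q(U) = -16 (q(U) = -14 + 2*(-1) = -14 - 2 = -16)
M = 182
Y(n) = -16 + n (Y(n) = (n - 16) + 0 = (-16 + n) + 0 = -16 + n)
M - Y((30 - 19)*(w(q(K), 4) + 0)) = 182 - (-16 + (30 - 19)*(6 + 0)) = 182 - (-16 + 11*6) = 182 - (-16 + 66) = 182 - 1*50 = 182 - 50 = 132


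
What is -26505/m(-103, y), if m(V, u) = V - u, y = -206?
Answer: -26505/103 ≈ -257.33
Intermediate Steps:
-26505/m(-103, y) = -26505/(-103 - 1*(-206)) = -26505/(-103 + 206) = -26505/103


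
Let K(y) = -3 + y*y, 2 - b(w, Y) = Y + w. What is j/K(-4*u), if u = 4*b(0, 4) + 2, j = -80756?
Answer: -80756/573 ≈ -140.94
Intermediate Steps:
b(w, Y) = 2 - Y - w (b(w, Y) = 2 - (Y + w) = 2 + (-Y - w) = 2 - Y - w)
u = -6 (u = 4*(2 - 1*4 - 1*0) + 2 = 4*(2 - 4 + 0) + 2 = 4*(-2) + 2 = -8 + 2 = -6)
K(y) = -3 + y²
j/K(-4*u) = -80756/(-3 + (-4*(-6))²) = -80756/(-3 + 24²) = -80756/(-3 + 576) = -80756/573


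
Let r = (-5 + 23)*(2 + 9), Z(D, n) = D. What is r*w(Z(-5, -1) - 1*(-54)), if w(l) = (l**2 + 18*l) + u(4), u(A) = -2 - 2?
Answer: 649242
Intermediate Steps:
u(A) = -4
r = 198 (r = 18*11 = 198)
w(l) = -4 + l**2 + 18*l (w(l) = (l**2 + 18*l) - 4 = -4 + l**2 + 18*l)
r*w(Z(-5, -1) - 1*(-54)) = 198*(-4 + (-5 - 1*(-54))**2 + 18*(-5 - 1*(-54))) = 198*(-4 + (-5 + 54)**2 + 18*(-5 + 54)) = 198*(-4 + 49**2 + 18*49) = 198*(-4 + 2401 + 882) = 198*3279 = 649242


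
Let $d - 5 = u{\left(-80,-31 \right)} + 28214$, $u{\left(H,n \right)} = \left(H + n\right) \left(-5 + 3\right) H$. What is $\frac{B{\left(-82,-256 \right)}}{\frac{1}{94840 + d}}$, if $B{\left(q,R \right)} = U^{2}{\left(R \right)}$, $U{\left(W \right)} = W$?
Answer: $6900875264$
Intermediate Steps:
$u{\left(H,n \right)} = H \left(- 2 H - 2 n\right)$ ($u{\left(H,n \right)} = \left(H + n\right) \left(-2\right) H = \left(- 2 H - 2 n\right) H = H \left(- 2 H - 2 n\right)$)
$d = 10459$ ($d = 5 + \left(\left(-2\right) \left(-80\right) \left(-80 - 31\right) + 28214\right) = 5 + \left(\left(-2\right) \left(-80\right) \left(-111\right) + 28214\right) = 5 + \left(-17760 + 28214\right) = 5 + 10454 = 10459$)
$B{\left(q,R \right)} = R^{2}$
$\frac{B{\left(-82,-256 \right)}}{\frac{1}{94840 + d}} = \frac{\left(-256\right)^{2}}{\frac{1}{94840 + 10459}} = \frac{65536}{\frac{1}{105299}} = 65536 \frac{1}{\frac{1}{105299}} = 65536 \cdot 105299 = 6900875264$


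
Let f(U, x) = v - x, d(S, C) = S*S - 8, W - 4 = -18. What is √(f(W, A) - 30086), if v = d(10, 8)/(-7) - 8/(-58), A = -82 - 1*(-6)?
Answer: I*√1237218010/203 ≈ 173.27*I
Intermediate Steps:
W = -14 (W = 4 - 18 = -14)
d(S, C) = -8 + S² (d(S, C) = S² - 8 = -8 + S²)
A = -76 (A = -82 + 6 = -76)
v = -2640/203 (v = (-8 + 10²)/(-7) - 8/(-58) = (-8 + 100)*(-⅐) - 8*(-1/58) = 92*(-⅐) + 4/29 = -92/7 + 4/29 = -2640/203 ≈ -13.005)
f(U, x) = -2640/203 - x
√(f(W, A) - 30086) = √((-2640/203 - 1*(-76)) - 30086) = √((-2640/203 + 76) - 30086) = √(12788/203 - 30086) = √(-6094670/203) = I*√1237218010/203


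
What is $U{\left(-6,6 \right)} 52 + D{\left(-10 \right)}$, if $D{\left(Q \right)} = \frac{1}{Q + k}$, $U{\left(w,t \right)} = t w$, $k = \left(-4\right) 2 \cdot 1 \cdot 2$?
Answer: $- \frac{48673}{26} \approx -1872.0$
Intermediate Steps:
$k = -16$ ($k = \left(-8\right) 1 \cdot 2 = \left(-8\right) 2 = -16$)
$D{\left(Q \right)} = \frac{1}{-16 + Q}$ ($D{\left(Q \right)} = \frac{1}{Q - 16} = \frac{1}{-16 + Q}$)
$U{\left(-6,6 \right)} 52 + D{\left(-10 \right)} = 6 \left(-6\right) 52 + \frac{1}{-16 - 10} = \left(-36\right) 52 + \frac{1}{-26} = -1872 - \frac{1}{26} = - \frac{48673}{26}$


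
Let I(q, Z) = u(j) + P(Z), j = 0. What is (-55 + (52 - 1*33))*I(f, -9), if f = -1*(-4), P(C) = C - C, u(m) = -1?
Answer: 36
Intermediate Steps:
P(C) = 0
f = 4
I(q, Z) = -1 (I(q, Z) = -1 + 0 = -1)
(-55 + (52 - 1*33))*I(f, -9) = (-55 + (52 - 1*33))*(-1) = (-55 + (52 - 33))*(-1) = (-55 + 19)*(-1) = -36*(-1) = 36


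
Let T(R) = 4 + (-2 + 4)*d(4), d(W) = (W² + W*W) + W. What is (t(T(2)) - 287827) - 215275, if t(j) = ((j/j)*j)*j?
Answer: -497326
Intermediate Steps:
d(W) = W + 2*W² (d(W) = (W² + W²) + W = 2*W² + W = W + 2*W²)
T(R) = 76 (T(R) = 4 + (-2 + 4)*(4*(1 + 2*4)) = 4 + 2*(4*(1 + 8)) = 4 + 2*(4*9) = 4 + 2*36 = 4 + 72 = 76)
t(j) = j² (t(j) = (1*j)*j = j*j = j²)
(t(T(2)) - 287827) - 215275 = (76² - 287827) - 215275 = (5776 - 287827) - 215275 = -282051 - 215275 = -497326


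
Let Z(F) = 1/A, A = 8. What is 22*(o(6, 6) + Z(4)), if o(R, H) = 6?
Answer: 539/4 ≈ 134.75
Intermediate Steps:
Z(F) = ⅛ (Z(F) = 1/8 = ⅛)
22*(o(6, 6) + Z(4)) = 22*(6 + ⅛) = 22*(49/8) = 539/4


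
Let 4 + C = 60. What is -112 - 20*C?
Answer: -1232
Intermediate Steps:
C = 56 (C = -4 + 60 = 56)
-112 - 20*C = -112 - 20*56 = -112 - 1120 = -1232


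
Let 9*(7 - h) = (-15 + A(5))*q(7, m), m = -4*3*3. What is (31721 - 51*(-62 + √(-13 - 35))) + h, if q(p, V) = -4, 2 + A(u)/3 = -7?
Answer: 104614/3 - 204*I*√3 ≈ 34871.0 - 353.34*I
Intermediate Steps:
m = -36 (m = -12*3 = -36)
A(u) = -27 (A(u) = -6 + 3*(-7) = -6 - 21 = -27)
h = -35/3 (h = 7 - (-15 - 27)*(-4)/9 = 7 - (-14)*(-4)/3 = 7 - ⅑*168 = 7 - 56/3 = -35/3 ≈ -11.667)
(31721 - 51*(-62 + √(-13 - 35))) + h = (31721 - 51*(-62 + √(-13 - 35))) - 35/3 = (31721 - 51*(-62 + √(-48))) - 35/3 = (31721 - 51*(-62 + 4*I*√3)) - 35/3 = (31721 + (3162 - 204*I*√3)) - 35/3 = (34883 - 204*I*√3) - 35/3 = 104614/3 - 204*I*√3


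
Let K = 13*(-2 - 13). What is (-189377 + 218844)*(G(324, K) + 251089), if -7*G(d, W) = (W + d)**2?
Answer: 51301516594/7 ≈ 7.3288e+9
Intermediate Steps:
K = -195 (K = 13*(-15) = -195)
G(d, W) = -(W + d)**2/7
(-189377 + 218844)*(G(324, K) + 251089) = (-189377 + 218844)*(-(-195 + 324)**2/7 + 251089) = 29467*(-1/7*129**2 + 251089) = 29467*(-1/7*16641 + 251089) = 29467*(-16641/7 + 251089) = 29467*(1740982/7) = 51301516594/7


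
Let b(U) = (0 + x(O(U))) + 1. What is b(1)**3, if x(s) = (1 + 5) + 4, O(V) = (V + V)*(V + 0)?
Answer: 1331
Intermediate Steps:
O(V) = 2*V**2 (O(V) = (2*V)*V = 2*V**2)
x(s) = 10 (x(s) = 6 + 4 = 10)
b(U) = 11 (b(U) = (0 + 10) + 1 = 10 + 1 = 11)
b(1)**3 = 11**3 = 1331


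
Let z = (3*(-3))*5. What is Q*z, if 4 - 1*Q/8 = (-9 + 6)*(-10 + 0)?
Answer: 9360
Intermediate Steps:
Q = -208 (Q = 32 - 8*(-9 + 6)*(-10 + 0) = 32 - (-24)*(-10) = 32 - 8*30 = 32 - 240 = -208)
z = -45 (z = -9*5 = -45)
Q*z = -208*(-45) = 9360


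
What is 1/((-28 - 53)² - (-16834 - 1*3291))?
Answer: 1/26686 ≈ 3.7473e-5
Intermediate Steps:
1/((-28 - 53)² - (-16834 - 1*3291)) = 1/((-81)² - (-16834 - 3291)) = 1/(6561 - 1*(-20125)) = 1/(6561 + 20125) = 1/26686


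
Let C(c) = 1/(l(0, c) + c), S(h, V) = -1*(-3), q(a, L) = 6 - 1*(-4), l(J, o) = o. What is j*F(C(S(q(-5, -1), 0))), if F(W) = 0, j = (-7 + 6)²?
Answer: 0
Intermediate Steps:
q(a, L) = 10 (q(a, L) = 6 + 4 = 10)
S(h, V) = 3
j = 1 (j = (-1)² = 1)
C(c) = 1/(2*c) (C(c) = 1/(c + c) = 1/(2*c))
j*F(C(S(q(-5, -1), 0))) = 1*0 = 0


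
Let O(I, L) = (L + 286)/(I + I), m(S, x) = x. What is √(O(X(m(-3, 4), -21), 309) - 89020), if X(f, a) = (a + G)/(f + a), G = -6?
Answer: I*√28781790/18 ≈ 298.05*I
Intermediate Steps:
X(f, a) = (-6 + a)/(a + f) (X(f, a) = (a - 6)/(f + a) = (-6 + a)/(a + f))
O(I, L) = (286 + L)/(2*I) (O(I, L) = (286 + L)/((2*I)) = (286 + L)*(1/(2*I)) = (286 + L)/(2*I))
√(O(X(m(-3, 4), -21), 309) - 89020) = √((286 + 309)/(2*(((-6 - 21)/(-21 + 4)))) - 89020) = √((½)*595/(-27/(-17)) - 89020) = √((½)*595/(-1/17*(-27)) - 89020) = √((½)*595/(27/17) - 89020) = √((½)*(17/27)*595 - 89020) = √(10115/54 - 89020) = √(-4796965/54) = I*√28781790/18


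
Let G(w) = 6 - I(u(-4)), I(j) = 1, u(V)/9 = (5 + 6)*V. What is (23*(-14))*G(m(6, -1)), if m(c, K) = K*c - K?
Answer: -1610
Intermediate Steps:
u(V) = 99*V (u(V) = 9*((5 + 6)*V) = 9*(11*V) = 99*V)
m(c, K) = -K + K*c
G(w) = 5 (G(w) = 6 - 1*1 = 6 - 1 = 5)
(23*(-14))*G(m(6, -1)) = (23*(-14))*5 = -322*5 = -1610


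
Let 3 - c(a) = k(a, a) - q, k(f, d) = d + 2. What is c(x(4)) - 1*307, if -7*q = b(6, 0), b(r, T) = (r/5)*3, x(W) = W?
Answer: -10868/35 ≈ -310.51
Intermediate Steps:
k(f, d) = 2 + d
b(r, T) = 3*r/5 (b(r, T) = (r*(1/5))*3 = (r/5)*3 = 3*r/5)
q = -18/35 (q = -3*6/35 = -1/7*18/5 = -18/35 ≈ -0.51429)
c(a) = 17/35 - a (c(a) = 3 - ((2 + a) - 1*(-18/35)) = 3 - ((2 + a) + 18/35) = 3 - (88/35 + a) = 3 + (-88/35 - a) = 17/35 - a)
c(x(4)) - 1*307 = (17/35 - 1*4) - 1*307 = (17/35 - 4) - 307 = -123/35 - 307 = -10868/35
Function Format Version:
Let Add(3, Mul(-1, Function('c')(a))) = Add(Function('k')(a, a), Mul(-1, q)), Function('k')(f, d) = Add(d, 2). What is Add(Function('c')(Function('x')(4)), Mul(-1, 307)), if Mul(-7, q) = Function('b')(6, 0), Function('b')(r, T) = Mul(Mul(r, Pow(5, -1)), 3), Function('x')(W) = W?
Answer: Rational(-10868, 35) ≈ -310.51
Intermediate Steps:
Function('k')(f, d) = Add(2, d)
Function('b')(r, T) = Mul(Rational(3, 5), r) (Function('b')(r, T) = Mul(Mul(r, Rational(1, 5)), 3) = Mul(Mul(Rational(1, 5), r), 3) = Mul(Rational(3, 5), r))
q = Rational(-18, 35) (q = Mul(Rational(-1, 7), Mul(Rational(3, 5), 6)) = Mul(Rational(-1, 7), Rational(18, 5)) = Rational(-18, 35) ≈ -0.51429)
Function('c')(a) = Add(Rational(17, 35), Mul(-1, a)) (Function('c')(a) = Add(3, Mul(-1, Add(Add(2, a), Mul(-1, Rational(-18, 35))))) = Add(3, Mul(-1, Add(Add(2, a), Rational(18, 35)))) = Add(3, Mul(-1, Add(Rational(88, 35), a))) = Add(3, Add(Rational(-88, 35), Mul(-1, a))) = Add(Rational(17, 35), Mul(-1, a)))
Add(Function('c')(Function('x')(4)), Mul(-1, 307)) = Add(Add(Rational(17, 35), Mul(-1, 4)), Mul(-1, 307)) = Add(Add(Rational(17, 35), -4), -307) = Add(Rational(-123, 35), -307) = Rational(-10868, 35)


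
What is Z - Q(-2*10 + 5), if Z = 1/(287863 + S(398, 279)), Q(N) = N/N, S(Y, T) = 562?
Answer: -288424/288425 ≈ -1.0000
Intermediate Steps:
Q(N) = 1
Z = 1/288425 (Z = 1/(287863 + 562) = 1/288425 ≈ 3.4671e-6)
Z - Q(-2*10 + 5) = 1/288425 - 1*1 = 1/288425 - 1 = -288424/288425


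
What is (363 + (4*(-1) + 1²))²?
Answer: 129600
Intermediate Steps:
(363 + (4*(-1) + 1²))² = (363 + (-4 + 1))² = (363 - 3)² = 360² = 129600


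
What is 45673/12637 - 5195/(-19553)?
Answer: 958693384/247091261 ≈ 3.8799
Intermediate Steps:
45673/12637 - 5195/(-19553) = 45673*(1/12637) - 5195*(-1/19553) = 45673/12637 + 5195/19553 = 958693384/247091261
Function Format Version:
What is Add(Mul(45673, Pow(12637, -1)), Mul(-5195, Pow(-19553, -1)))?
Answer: Rational(958693384, 247091261) ≈ 3.8799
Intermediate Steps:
Add(Mul(45673, Pow(12637, -1)), Mul(-5195, Pow(-19553, -1))) = Add(Mul(45673, Rational(1, 12637)), Mul(-5195, Rational(-1, 19553))) = Add(Rational(45673, 12637), Rational(5195, 19553)) = Rational(958693384, 247091261)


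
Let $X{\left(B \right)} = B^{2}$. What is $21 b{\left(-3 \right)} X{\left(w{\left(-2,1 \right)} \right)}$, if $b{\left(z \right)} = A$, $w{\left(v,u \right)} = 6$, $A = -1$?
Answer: $-756$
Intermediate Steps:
$b{\left(z \right)} = -1$
$21 b{\left(-3 \right)} X{\left(w{\left(-2,1 \right)} \right)} = 21 \left(-1\right) 6^{2} = \left(-21\right) 36 = -756$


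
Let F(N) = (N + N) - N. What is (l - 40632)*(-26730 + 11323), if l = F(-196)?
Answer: 629036996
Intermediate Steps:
F(N) = N (F(N) = 2*N - N = N)
l = -196
(l - 40632)*(-26730 + 11323) = (-196 - 40632)*(-26730 + 11323) = -40828*(-15407) = 629036996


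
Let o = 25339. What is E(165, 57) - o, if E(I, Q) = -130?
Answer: -25469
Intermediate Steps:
E(165, 57) - o = -130 - 1*25339 = -130 - 25339 = -25469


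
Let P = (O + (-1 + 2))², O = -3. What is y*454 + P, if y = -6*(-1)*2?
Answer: 5452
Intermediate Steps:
P = 4 (P = (-3 + (-1 + 2))² = (-3 + 1)² = (-2)² = 4)
y = 12 (y = 6*2 = 12)
y*454 + P = 12*454 + 4 = 5448 + 4 = 5452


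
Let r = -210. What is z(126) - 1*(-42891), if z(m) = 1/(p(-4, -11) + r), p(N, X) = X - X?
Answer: 9007109/210 ≈ 42891.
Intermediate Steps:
p(N, X) = 0
z(m) = -1/210 (z(m) = 1/(0 - 210) = 1/(-210) = -1/210)
z(126) - 1*(-42891) = -1/210 - 1*(-42891) = -1/210 + 42891 = 9007109/210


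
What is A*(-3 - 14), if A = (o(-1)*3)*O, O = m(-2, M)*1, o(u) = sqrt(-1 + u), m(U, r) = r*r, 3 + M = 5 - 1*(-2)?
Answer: -816*I*sqrt(2) ≈ -1154.0*I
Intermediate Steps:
M = 4 (M = -3 + (5 - 1*(-2)) = -3 + (5 + 2) = -3 + 7 = 4)
m(U, r) = r**2
O = 16 (O = 4**2*1 = 16*1 = 16)
A = 48*I*sqrt(2) (A = (sqrt(-1 - 1)*3)*16 = (sqrt(-2)*3)*16 = ((I*sqrt(2))*3)*16 = (3*I*sqrt(2))*16 = 48*I*sqrt(2) ≈ 67.882*I)
A*(-3 - 14) = (48*I*sqrt(2))*(-3 - 14) = (48*I*sqrt(2))*(-17) = -816*I*sqrt(2)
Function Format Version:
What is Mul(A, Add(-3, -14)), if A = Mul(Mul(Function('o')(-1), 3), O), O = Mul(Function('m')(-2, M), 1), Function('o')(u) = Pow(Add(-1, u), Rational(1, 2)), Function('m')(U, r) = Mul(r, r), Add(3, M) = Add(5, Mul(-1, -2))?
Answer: Mul(-816, I, Pow(2, Rational(1, 2))) ≈ Mul(-1154.0, I)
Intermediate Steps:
M = 4 (M = Add(-3, Add(5, Mul(-1, -2))) = Add(-3, Add(5, 2)) = Add(-3, 7) = 4)
Function('m')(U, r) = Pow(r, 2)
O = 16 (O = Mul(Pow(4, 2), 1) = Mul(16, 1) = 16)
A = Mul(48, I, Pow(2, Rational(1, 2))) (A = Mul(Mul(Pow(Add(-1, -1), Rational(1, 2)), 3), 16) = Mul(Mul(Pow(-2, Rational(1, 2)), 3), 16) = Mul(Mul(Mul(I, Pow(2, Rational(1, 2))), 3), 16) = Mul(Mul(3, I, Pow(2, Rational(1, 2))), 16) = Mul(48, I, Pow(2, Rational(1, 2))) ≈ Mul(67.882, I))
Mul(A, Add(-3, -14)) = Mul(Mul(48, I, Pow(2, Rational(1, 2))), Add(-3, -14)) = Mul(Mul(48, I, Pow(2, Rational(1, 2))), -17) = Mul(-816, I, Pow(2, Rational(1, 2)))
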